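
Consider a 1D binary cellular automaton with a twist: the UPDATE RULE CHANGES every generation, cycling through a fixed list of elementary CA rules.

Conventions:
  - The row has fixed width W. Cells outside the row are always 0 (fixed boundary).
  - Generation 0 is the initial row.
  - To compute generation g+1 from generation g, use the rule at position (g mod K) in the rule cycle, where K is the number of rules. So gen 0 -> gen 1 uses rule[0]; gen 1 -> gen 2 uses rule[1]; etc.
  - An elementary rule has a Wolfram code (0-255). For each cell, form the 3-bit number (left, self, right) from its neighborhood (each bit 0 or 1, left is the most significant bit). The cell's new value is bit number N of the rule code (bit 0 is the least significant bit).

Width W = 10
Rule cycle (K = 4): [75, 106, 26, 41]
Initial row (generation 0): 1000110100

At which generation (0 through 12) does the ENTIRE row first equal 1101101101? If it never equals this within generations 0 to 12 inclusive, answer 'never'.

Answer: 3

Derivation:
Gen 0: 1000110100
Gen 1 (rule 75): 0011110001
Gen 2 (rule 106): 0110010010
Gen 3 (rule 26): 1101101101
Gen 4 (rule 41): 1011011010
Gen 5 (rule 75): 0011011000
Gen 6 (rule 106): 0111111000
Gen 7 (rule 26): 1100000100
Gen 8 (rule 41): 1001110001
Gen 9 (rule 75): 0011010110
Gen 10 (rule 106): 0111101110
Gen 11 (rule 26): 1100001001
Gen 12 (rule 41): 1001100000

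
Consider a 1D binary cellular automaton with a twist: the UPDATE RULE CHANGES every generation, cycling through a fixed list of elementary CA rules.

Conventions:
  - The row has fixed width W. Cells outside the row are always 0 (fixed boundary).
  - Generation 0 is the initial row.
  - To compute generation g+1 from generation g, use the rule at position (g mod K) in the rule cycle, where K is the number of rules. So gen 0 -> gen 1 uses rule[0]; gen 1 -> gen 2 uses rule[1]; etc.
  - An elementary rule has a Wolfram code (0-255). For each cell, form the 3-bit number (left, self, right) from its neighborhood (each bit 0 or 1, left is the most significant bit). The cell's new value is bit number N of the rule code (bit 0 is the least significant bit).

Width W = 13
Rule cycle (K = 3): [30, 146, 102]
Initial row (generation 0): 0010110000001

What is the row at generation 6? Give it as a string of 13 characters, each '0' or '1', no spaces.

Gen 0: 0010110000001
Gen 1 (rule 30): 0110101000011
Gen 2 (rule 146): 1000000100100
Gen 3 (rule 102): 1000001101100
Gen 4 (rule 30): 1100011001010
Gen 5 (rule 146): 0010100110001
Gen 6 (rule 102): 0111101010011

Answer: 0111101010011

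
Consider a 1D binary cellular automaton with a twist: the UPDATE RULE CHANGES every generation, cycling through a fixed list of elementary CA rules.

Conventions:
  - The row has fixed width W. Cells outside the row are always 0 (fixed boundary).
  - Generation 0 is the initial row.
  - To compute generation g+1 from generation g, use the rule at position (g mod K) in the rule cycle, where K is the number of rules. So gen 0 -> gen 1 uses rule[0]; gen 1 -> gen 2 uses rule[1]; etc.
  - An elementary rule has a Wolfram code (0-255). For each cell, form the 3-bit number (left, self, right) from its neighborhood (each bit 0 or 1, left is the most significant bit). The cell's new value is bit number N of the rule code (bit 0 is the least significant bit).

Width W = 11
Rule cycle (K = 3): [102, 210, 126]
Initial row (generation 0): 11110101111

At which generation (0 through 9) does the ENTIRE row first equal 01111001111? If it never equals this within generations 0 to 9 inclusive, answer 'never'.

Gen 0: 11110101111
Gen 1 (rule 102): 00011110001
Gen 2 (rule 210): 00101111010
Gen 3 (rule 126): 01111001111
Gen 4 (rule 102): 10001010001
Gen 5 (rule 210): 01010001010
Gen 6 (rule 126): 11111011111
Gen 7 (rule 102): 00001100001
Gen 8 (rule 210): 00010110010
Gen 9 (rule 126): 00111111111

Answer: 3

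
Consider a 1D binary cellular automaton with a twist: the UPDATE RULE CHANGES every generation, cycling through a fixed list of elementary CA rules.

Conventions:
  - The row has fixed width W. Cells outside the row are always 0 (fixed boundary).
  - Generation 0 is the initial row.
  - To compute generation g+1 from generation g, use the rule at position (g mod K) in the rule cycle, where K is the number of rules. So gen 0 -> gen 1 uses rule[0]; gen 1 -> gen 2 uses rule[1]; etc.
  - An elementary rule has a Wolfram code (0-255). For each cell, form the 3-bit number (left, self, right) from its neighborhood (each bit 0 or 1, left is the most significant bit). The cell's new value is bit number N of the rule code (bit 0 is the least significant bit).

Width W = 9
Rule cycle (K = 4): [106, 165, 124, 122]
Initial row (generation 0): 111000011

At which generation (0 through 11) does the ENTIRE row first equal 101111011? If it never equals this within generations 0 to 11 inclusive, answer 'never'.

Gen 0: 111000011
Gen 1 (rule 106): 101000111
Gen 2 (rule 165): 111010010
Gen 3 (rule 124): 101111011
Gen 4 (rule 122): 011001111
Gen 5 (rule 106): 111011001
Gen 6 (rule 165): 010100001
Gen 7 (rule 124): 011110001
Gen 8 (rule 122): 110011010
Gen 9 (rule 106): 110111100
Gen 10 (rule 165): 001011001
Gen 11 (rule 124): 001111101

Answer: 3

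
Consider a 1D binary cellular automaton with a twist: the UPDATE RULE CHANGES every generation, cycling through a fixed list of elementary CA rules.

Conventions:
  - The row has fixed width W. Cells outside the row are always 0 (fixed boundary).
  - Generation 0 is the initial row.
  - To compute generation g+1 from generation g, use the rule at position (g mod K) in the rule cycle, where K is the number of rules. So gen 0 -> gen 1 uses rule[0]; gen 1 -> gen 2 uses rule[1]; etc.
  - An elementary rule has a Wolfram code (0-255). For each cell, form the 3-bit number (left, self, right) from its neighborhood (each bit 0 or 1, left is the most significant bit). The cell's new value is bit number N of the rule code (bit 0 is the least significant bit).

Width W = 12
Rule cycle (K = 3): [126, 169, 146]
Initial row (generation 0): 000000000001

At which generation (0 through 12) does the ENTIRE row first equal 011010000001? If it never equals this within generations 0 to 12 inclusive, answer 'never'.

Gen 0: 000000000001
Gen 1 (rule 126): 000000000011
Gen 2 (rule 169): 111111111010
Gen 3 (rule 146): 011111110001
Gen 4 (rule 126): 110000011011
Gen 5 (rule 169): 100111010110
Gen 6 (rule 146): 011010000001
Gen 7 (rule 126): 111111000011
Gen 8 (rule 169): 111110011010
Gen 9 (rule 146): 011101100001
Gen 10 (rule 126): 110111110011
Gen 11 (rule 169): 101111100010
Gen 12 (rule 146): 000111010101

Answer: 6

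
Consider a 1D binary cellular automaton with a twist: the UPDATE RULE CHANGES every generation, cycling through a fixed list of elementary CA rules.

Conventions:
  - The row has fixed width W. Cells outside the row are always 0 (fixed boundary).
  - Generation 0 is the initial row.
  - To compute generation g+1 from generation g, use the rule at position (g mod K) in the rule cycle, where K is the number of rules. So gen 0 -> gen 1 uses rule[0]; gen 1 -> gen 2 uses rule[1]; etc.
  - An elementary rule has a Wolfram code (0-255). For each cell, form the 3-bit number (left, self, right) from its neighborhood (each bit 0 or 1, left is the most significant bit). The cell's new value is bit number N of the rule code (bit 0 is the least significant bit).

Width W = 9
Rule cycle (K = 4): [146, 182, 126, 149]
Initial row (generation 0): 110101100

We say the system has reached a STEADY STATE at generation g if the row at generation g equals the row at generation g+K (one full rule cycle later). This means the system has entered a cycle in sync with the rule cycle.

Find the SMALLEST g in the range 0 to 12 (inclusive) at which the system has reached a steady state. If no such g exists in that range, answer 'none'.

Answer: none

Derivation:
Gen 0: 110101100
Gen 1 (rule 146): 000000010
Gen 2 (rule 182): 000000111
Gen 3 (rule 126): 000001101
Gen 4 (rule 149): 111100001
Gen 5 (rule 146): 011010010
Gen 6 (rule 182): 100111111
Gen 7 (rule 126): 111100001
Gen 8 (rule 149): 011011101
Gen 9 (rule 146): 100001000
Gen 10 (rule 182): 110011100
Gen 11 (rule 126): 111110110
Gen 12 (rule 149): 011100001
Gen 13 (rule 146): 101010010
Gen 14 (rule 182): 111111111
Gen 15 (rule 126): 100000001
Gen 16 (rule 149): 111111101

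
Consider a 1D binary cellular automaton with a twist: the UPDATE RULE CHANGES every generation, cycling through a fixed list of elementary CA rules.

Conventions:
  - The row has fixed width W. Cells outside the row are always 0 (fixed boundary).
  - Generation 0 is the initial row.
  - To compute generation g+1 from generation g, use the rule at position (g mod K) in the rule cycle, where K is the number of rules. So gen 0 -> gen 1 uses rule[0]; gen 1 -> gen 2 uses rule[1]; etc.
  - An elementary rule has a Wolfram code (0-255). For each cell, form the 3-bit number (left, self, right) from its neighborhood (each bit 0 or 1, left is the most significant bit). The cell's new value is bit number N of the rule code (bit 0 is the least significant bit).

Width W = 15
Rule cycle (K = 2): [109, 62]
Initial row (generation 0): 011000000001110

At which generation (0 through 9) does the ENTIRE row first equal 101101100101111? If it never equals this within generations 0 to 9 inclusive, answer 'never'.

Answer: 5

Derivation:
Gen 0: 011000000001110
Gen 1 (rule 109): 011011111101010
Gen 2 (rule 62): 110110000011111
Gen 3 (rule 109): 111110111010001
Gen 4 (rule 62): 100001100111011
Gen 5 (rule 109): 101101100101111
Gen 6 (rule 62): 111011011111000
Gen 7 (rule 109): 101111110001011
Gen 8 (rule 62): 111000001011110
Gen 9 (rule 109): 101011101110010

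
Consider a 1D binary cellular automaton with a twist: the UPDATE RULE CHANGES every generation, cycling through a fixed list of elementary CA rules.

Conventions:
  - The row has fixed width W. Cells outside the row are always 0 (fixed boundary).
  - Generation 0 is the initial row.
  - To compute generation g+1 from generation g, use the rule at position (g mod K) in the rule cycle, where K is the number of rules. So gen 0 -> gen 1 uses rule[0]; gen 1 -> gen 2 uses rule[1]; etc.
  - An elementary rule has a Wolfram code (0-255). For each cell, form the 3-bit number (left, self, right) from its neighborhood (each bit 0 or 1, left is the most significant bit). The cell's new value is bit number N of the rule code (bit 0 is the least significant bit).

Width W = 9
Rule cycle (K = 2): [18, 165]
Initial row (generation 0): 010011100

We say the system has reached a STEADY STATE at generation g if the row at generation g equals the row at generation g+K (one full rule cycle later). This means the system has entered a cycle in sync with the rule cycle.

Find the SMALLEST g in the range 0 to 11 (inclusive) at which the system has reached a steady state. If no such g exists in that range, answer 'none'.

Gen 0: 010011100
Gen 1 (rule 18): 101100010
Gen 2 (rule 165): 110001010
Gen 3 (rule 18): 001010001
Gen 4 (rule 165): 101110101
Gen 5 (rule 18): 000000000
Gen 6 (rule 165): 111111111
Gen 7 (rule 18): 000000000
Gen 8 (rule 165): 111111111
Gen 9 (rule 18): 000000000
Gen 10 (rule 165): 111111111
Gen 11 (rule 18): 000000000
Gen 12 (rule 165): 111111111
Gen 13 (rule 18): 000000000

Answer: 5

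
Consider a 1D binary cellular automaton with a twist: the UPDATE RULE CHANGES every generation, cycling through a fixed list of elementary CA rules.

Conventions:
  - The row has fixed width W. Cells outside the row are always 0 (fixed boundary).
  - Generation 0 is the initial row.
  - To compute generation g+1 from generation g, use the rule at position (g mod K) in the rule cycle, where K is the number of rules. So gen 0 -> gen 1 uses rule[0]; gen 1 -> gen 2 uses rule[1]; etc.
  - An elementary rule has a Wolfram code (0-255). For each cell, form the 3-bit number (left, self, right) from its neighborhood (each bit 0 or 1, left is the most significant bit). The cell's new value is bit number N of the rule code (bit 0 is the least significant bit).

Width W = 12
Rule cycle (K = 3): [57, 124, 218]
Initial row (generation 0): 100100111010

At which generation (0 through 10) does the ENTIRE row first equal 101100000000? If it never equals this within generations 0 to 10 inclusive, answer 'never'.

Answer: 7

Derivation:
Gen 0: 100100111010
Gen 1 (rule 57): 010010100101
Gen 2 (rule 124): 011011110111
Gen 3 (rule 218): 111011110111
Gen 4 (rule 57): 100110001100
Gen 5 (rule 124): 110111001110
Gen 6 (rule 218): 110111111111
Gen 7 (rule 57): 101100000000
Gen 8 (rule 124): 111110000000
Gen 9 (rule 218): 111111000000
Gen 10 (rule 57): 100000111111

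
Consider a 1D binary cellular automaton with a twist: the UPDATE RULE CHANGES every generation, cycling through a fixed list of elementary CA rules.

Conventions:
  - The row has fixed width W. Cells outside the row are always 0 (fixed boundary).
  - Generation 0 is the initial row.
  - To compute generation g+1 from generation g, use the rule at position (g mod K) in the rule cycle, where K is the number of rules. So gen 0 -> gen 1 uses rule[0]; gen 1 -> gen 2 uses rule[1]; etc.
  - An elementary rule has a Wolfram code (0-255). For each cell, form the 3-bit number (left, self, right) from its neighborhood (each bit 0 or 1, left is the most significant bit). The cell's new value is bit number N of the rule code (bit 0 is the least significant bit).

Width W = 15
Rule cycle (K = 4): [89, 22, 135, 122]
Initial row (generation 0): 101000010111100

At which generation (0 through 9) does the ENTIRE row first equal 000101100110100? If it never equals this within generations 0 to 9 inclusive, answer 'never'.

Answer: never

Derivation:
Gen 0: 101000010111100
Gen 1 (rule 89): 000111000100111
Gen 2 (rule 22): 001000101111000
Gen 3 (rule 135): 111011100110011
Gen 4 (rule 122): 101110111111111
Gen 5 (rule 89): 001010100000001
Gen 6 (rule 22): 011010110000011
Gen 7 (rule 135): 100010000111100
Gen 8 (rule 122): 010101001100110
Gen 9 (rule 89): 000000101110111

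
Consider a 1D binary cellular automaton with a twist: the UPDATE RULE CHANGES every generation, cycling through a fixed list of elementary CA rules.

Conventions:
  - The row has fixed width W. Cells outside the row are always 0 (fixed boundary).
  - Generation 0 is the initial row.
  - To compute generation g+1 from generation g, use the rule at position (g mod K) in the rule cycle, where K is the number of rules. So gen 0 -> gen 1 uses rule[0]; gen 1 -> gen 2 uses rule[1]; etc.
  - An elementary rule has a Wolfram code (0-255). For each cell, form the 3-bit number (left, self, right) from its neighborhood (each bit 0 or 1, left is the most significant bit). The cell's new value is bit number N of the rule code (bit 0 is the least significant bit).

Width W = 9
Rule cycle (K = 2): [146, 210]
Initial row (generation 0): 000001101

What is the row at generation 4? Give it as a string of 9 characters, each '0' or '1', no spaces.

Gen 0: 000001101
Gen 1 (rule 146): 000010000
Gen 2 (rule 210): 000101000
Gen 3 (rule 146): 001000100
Gen 4 (rule 210): 010101010

Answer: 010101010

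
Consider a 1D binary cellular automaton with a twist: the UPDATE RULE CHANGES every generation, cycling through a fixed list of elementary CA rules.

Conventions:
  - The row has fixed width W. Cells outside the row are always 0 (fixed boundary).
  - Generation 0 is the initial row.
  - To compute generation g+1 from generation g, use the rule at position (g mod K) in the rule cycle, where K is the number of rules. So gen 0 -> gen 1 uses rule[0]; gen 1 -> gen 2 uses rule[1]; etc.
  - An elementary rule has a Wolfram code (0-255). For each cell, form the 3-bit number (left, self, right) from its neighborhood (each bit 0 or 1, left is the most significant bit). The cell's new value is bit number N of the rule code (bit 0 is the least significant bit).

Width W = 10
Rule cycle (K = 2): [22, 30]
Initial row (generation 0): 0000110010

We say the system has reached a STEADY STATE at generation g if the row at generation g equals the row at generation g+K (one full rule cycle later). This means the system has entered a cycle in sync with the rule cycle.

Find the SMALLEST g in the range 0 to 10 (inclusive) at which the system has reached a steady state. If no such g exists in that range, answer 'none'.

Answer: none

Derivation:
Gen 0: 0000110010
Gen 1 (rule 22): 0001001111
Gen 2 (rule 30): 0011111000
Gen 3 (rule 22): 0100000100
Gen 4 (rule 30): 1110001110
Gen 5 (rule 22): 0001010001
Gen 6 (rule 30): 0011011011
Gen 7 (rule 22): 0100000000
Gen 8 (rule 30): 1110000000
Gen 9 (rule 22): 0001000000
Gen 10 (rule 30): 0011100000
Gen 11 (rule 22): 0100010000
Gen 12 (rule 30): 1110111000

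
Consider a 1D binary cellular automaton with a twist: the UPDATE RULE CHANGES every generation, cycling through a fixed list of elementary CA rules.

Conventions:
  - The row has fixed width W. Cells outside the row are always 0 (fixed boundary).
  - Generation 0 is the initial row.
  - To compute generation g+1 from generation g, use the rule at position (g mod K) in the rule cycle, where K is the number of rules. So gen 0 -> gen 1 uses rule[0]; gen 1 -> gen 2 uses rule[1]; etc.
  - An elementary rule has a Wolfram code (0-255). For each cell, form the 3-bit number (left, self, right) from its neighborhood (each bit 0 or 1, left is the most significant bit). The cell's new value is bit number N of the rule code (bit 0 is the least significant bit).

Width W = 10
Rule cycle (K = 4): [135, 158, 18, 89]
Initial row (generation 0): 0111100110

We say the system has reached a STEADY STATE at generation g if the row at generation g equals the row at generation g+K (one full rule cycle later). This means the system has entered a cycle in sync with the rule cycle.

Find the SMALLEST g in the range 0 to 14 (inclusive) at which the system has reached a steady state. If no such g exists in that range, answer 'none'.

Answer: 11

Derivation:
Gen 0: 0111100110
Gen 1 (rule 135): 1011001000
Gen 2 (rule 158): 1010111100
Gen 3 (rule 18): 0000000010
Gen 4 (rule 89): 1111111001
Gen 5 (rule 135): 0111110011
Gen 6 (rule 158): 1111101110
Gen 7 (rule 18): 0000000001
Gen 8 (rule 89): 1111111100
Gen 9 (rule 135): 0111111001
Gen 10 (rule 158): 1111110111
Gen 11 (rule 18): 0000000000
Gen 12 (rule 89): 1111111111
Gen 13 (rule 135): 0111111110
Gen 14 (rule 158): 1111111101
Gen 15 (rule 18): 0000000000
Gen 16 (rule 89): 1111111111
Gen 17 (rule 135): 0111111110
Gen 18 (rule 158): 1111111101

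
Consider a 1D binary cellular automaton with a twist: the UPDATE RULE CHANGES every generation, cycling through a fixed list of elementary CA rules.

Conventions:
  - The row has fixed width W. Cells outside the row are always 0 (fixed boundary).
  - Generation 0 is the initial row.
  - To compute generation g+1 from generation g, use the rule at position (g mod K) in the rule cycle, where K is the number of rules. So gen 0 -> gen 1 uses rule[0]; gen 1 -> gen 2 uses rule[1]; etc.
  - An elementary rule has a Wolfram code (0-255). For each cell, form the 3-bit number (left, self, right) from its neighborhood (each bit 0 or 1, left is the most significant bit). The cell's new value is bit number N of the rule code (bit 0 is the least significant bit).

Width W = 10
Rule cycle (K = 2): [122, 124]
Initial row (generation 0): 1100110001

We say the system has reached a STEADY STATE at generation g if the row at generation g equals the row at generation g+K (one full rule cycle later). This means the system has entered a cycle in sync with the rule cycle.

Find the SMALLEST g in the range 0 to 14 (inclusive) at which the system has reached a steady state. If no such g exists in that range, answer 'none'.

Answer: none

Derivation:
Gen 0: 1100110001
Gen 1 (rule 122): 1111111010
Gen 2 (rule 124): 1000001111
Gen 3 (rule 122): 0100011001
Gen 4 (rule 124): 0110011101
Gen 5 (rule 122): 1111110110
Gen 6 (rule 124): 1000011111
Gen 7 (rule 122): 0100110001
Gen 8 (rule 124): 0110111001
Gen 9 (rule 122): 1111101110
Gen 10 (rule 124): 1000111011
Gen 11 (rule 122): 0101101111
Gen 12 (rule 124): 0111111001
Gen 13 (rule 122): 1100001110
Gen 14 (rule 124): 1110001011
Gen 15 (rule 122): 1011010111
Gen 16 (rule 124): 1111111101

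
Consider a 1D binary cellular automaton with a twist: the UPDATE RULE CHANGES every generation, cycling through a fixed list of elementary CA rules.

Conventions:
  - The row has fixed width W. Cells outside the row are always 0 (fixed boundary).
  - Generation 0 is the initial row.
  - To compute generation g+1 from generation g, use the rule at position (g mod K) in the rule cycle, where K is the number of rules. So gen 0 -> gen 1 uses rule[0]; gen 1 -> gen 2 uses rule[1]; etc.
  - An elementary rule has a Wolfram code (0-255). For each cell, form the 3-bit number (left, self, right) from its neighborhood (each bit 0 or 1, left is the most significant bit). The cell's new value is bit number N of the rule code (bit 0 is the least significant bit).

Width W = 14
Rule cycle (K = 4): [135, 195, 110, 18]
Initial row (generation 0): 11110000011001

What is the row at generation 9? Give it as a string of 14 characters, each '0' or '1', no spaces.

Answer: 11101111111110

Derivation:
Gen 0: 11110000011001
Gen 1 (rule 135): 01100111100011
Gen 2 (rule 195): 10101011101101
Gen 3 (rule 110): 11111110111111
Gen 4 (rule 18): 00000000000000
Gen 5 (rule 135): 11111111111111
Gen 6 (rule 195): 01111111111111
Gen 7 (rule 110): 11000000000001
Gen 8 (rule 18): 00100000000010
Gen 9 (rule 135): 11101111111110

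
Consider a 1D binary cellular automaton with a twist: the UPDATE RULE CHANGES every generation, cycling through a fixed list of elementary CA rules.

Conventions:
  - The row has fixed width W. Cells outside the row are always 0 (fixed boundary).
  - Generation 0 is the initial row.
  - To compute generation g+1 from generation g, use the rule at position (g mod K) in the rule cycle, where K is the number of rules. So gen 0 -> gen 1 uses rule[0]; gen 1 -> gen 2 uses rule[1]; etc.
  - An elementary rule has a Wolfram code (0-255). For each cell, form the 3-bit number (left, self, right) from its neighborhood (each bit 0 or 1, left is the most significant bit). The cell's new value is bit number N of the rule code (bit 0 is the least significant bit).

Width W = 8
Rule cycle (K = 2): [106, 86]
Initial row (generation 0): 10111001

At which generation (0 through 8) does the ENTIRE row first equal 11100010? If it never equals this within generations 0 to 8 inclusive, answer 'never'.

Answer: 5

Derivation:
Gen 0: 10111001
Gen 1 (rule 106): 01101010
Gen 2 (rule 86): 10101011
Gen 3 (rule 106): 01010111
Gen 4 (rule 86): 11010001
Gen 5 (rule 106): 11100010
Gen 6 (rule 86): 00110111
Gen 7 (rule 106): 01111101
Gen 8 (rule 86): 10000101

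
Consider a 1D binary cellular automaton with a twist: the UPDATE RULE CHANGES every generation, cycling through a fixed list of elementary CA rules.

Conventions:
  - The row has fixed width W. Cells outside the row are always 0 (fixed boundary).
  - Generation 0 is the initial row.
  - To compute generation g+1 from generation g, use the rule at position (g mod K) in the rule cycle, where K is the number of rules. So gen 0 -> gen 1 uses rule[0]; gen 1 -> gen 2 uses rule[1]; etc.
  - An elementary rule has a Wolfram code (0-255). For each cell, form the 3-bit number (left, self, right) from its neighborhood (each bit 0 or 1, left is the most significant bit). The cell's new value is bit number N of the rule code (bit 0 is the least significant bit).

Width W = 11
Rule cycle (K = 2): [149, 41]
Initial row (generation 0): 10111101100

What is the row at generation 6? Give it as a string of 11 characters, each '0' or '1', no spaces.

Gen 0: 10111101100
Gen 1 (rule 149): 10011000011
Gen 2 (rule 41): 00010011010
Gen 3 (rule 149): 11011000011
Gen 4 (rule 41): 10110011010
Gen 5 (rule 149): 10001000011
Gen 6 (rule 41): 00100011010

Answer: 00100011010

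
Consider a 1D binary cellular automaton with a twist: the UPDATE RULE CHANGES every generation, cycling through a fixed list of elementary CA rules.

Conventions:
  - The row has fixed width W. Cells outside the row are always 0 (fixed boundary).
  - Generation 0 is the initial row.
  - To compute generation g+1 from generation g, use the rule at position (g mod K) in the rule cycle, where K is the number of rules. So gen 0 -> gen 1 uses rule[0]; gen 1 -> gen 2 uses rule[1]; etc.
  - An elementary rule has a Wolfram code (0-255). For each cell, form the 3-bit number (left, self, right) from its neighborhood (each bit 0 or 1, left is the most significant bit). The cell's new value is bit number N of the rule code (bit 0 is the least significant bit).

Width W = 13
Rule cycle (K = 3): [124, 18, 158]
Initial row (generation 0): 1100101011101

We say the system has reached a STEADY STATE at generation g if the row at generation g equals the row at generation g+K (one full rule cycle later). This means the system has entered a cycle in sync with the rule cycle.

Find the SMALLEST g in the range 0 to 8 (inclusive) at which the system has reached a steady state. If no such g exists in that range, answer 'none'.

Answer: 2

Derivation:
Gen 0: 1100101011101
Gen 1 (rule 124): 1110111110111
Gen 2 (rule 18): 0000000000000
Gen 3 (rule 158): 0000000000000
Gen 4 (rule 124): 0000000000000
Gen 5 (rule 18): 0000000000000
Gen 6 (rule 158): 0000000000000
Gen 7 (rule 124): 0000000000000
Gen 8 (rule 18): 0000000000000
Gen 9 (rule 158): 0000000000000
Gen 10 (rule 124): 0000000000000
Gen 11 (rule 18): 0000000000000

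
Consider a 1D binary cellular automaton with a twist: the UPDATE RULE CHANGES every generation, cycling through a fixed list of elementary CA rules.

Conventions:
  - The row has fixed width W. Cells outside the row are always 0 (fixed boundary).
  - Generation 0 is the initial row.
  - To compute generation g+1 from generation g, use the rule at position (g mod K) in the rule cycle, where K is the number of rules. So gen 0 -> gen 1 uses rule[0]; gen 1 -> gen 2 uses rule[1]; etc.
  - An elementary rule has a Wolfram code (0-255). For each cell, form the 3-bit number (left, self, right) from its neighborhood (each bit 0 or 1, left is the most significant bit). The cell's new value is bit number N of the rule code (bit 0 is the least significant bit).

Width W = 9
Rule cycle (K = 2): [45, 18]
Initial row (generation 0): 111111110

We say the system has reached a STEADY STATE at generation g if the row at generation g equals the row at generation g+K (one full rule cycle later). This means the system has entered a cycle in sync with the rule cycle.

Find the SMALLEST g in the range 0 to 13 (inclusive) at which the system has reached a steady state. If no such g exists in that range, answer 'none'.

Answer: 6

Derivation:
Gen 0: 111111110
Gen 1 (rule 45): 100000000
Gen 2 (rule 18): 010000000
Gen 3 (rule 45): 010111111
Gen 4 (rule 18): 100000000
Gen 5 (rule 45): 101111111
Gen 6 (rule 18): 000000000
Gen 7 (rule 45): 111111111
Gen 8 (rule 18): 000000000
Gen 9 (rule 45): 111111111
Gen 10 (rule 18): 000000000
Gen 11 (rule 45): 111111111
Gen 12 (rule 18): 000000000
Gen 13 (rule 45): 111111111
Gen 14 (rule 18): 000000000
Gen 15 (rule 45): 111111111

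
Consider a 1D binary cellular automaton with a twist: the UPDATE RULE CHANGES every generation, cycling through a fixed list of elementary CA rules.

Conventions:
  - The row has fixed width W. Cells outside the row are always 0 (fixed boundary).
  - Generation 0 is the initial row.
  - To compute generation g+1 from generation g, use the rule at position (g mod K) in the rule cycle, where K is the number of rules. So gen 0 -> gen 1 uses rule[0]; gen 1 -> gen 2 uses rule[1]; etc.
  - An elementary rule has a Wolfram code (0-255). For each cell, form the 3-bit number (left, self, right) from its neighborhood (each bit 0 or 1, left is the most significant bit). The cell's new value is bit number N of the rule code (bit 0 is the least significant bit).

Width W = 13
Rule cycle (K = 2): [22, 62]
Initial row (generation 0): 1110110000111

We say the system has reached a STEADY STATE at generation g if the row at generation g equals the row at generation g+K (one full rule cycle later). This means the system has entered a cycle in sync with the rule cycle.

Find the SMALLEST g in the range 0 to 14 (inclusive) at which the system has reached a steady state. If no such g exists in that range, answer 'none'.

Answer: 13

Derivation:
Gen 0: 1110110000111
Gen 1 (rule 22): 0000001001000
Gen 2 (rule 62): 0000011111100
Gen 3 (rule 22): 0000100000010
Gen 4 (rule 62): 0001110000111
Gen 5 (rule 22): 0010001001000
Gen 6 (rule 62): 0111011111100
Gen 7 (rule 22): 1000000000010
Gen 8 (rule 62): 1100000000111
Gen 9 (rule 22): 0010000001000
Gen 10 (rule 62): 0111000011100
Gen 11 (rule 22): 1000100100010
Gen 12 (rule 62): 1101111110111
Gen 13 (rule 22): 0000000000000
Gen 14 (rule 62): 0000000000000
Gen 15 (rule 22): 0000000000000
Gen 16 (rule 62): 0000000000000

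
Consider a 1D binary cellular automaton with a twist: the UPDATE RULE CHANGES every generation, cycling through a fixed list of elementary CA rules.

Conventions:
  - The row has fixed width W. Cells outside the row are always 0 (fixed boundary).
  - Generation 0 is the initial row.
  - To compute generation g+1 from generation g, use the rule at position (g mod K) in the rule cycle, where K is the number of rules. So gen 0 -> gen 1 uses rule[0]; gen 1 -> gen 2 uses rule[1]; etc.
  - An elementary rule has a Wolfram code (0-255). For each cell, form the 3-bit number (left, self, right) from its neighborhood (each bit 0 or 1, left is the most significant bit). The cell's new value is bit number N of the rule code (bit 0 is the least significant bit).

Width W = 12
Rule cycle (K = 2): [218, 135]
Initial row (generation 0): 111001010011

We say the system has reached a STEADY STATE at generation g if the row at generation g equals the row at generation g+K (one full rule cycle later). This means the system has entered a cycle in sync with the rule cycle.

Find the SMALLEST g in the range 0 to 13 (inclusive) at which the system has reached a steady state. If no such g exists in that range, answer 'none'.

Answer: 9

Derivation:
Gen 0: 111001010011
Gen 1 (rule 218): 111110001111
Gen 2 (rule 135): 011100110110
Gen 3 (rule 218): 111111110111
Gen 4 (rule 135): 011111100010
Gen 5 (rule 218): 111111110101
Gen 6 (rule 135): 011111100101
Gen 7 (rule 218): 111111111000
Gen 8 (rule 135): 011111110011
Gen 9 (rule 218): 111111111111
Gen 10 (rule 135): 011111111110
Gen 11 (rule 218): 111111111111
Gen 12 (rule 135): 011111111110
Gen 13 (rule 218): 111111111111
Gen 14 (rule 135): 011111111110
Gen 15 (rule 218): 111111111111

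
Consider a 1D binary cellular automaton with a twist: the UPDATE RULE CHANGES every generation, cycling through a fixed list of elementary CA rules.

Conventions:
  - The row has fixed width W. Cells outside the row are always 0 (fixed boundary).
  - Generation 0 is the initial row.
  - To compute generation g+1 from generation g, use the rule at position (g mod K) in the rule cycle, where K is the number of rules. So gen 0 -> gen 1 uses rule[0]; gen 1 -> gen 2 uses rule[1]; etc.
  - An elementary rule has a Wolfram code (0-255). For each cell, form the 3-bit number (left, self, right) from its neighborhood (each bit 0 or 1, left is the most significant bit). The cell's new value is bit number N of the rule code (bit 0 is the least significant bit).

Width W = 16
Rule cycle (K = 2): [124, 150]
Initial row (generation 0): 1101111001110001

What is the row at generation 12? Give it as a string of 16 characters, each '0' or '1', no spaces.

Gen 0: 1101111001110001
Gen 1 (rule 124): 1111001101011001
Gen 2 (rule 150): 0110110001000111
Gen 3 (rule 124): 0111111001100101
Gen 4 (rule 150): 1011110110011101
Gen 5 (rule 124): 1110011111010111
Gen 6 (rule 150): 0101101110010010
Gen 7 (rule 124): 0111111011011011
Gen 8 (rule 150): 1011110000000000
Gen 9 (rule 124): 1110011000000000
Gen 10 (rule 150): 0101100100000000
Gen 11 (rule 124): 0111110110000000
Gen 12 (rule 150): 1011100001000000

Answer: 1011100001000000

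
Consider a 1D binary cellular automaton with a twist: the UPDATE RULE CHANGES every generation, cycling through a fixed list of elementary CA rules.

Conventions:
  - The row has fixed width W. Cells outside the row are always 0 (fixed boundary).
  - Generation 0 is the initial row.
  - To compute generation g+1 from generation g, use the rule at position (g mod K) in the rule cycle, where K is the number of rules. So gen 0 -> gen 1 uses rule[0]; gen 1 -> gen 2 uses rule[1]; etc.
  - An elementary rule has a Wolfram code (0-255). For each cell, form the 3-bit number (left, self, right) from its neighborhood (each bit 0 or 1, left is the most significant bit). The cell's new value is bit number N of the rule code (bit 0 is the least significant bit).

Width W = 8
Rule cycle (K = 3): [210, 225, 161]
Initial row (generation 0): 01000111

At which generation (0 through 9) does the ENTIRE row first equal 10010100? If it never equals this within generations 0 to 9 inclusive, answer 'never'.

Gen 0: 01000111
Gen 1 (rule 210): 10101011
Gen 2 (rule 225): 01010101
Gen 3 (rule 161): 00101010
Gen 4 (rule 210): 01000001
Gen 5 (rule 225): 00011100
Gen 6 (rule 161): 11001001
Gen 7 (rule 210): 01110110
Gen 8 (rule 225): 00111010
Gen 9 (rule 161): 10010100

Answer: 9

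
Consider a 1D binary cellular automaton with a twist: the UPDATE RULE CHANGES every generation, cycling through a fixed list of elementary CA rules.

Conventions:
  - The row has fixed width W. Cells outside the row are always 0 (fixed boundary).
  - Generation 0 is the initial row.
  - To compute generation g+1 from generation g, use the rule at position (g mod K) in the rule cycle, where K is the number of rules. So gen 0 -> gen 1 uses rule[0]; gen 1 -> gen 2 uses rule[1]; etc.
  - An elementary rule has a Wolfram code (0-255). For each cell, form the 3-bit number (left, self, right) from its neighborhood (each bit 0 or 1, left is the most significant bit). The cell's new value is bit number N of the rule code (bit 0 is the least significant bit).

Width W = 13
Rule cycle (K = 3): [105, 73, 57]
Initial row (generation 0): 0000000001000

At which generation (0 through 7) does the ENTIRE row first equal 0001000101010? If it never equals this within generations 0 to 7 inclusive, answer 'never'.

Answer: 5

Derivation:
Gen 0: 0000000001000
Gen 1 (rule 105): 1111111100011
Gen 2 (rule 73): 1000000101011
Gen 3 (rule 57): 0111110010110
Gen 4 (rule 105): 0100010001110
Gen 5 (rule 73): 0001000101010
Gen 6 (rule 57): 1100110010101
Gen 7 (rule 105): 1100110001010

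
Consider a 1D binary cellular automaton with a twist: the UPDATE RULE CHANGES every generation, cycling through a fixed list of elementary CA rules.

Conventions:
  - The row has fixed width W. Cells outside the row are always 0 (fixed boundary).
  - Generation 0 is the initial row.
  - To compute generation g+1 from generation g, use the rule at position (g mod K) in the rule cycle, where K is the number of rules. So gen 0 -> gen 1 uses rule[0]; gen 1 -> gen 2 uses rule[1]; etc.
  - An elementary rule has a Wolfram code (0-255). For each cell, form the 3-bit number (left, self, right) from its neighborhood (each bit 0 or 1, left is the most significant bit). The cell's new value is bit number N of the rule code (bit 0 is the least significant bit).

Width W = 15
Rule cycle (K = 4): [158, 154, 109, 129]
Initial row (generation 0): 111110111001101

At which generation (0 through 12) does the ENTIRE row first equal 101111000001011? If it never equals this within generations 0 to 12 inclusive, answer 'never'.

Answer: never

Derivation:
Gen 0: 111110111001101
Gen 1 (rule 158): 111100110111001
Gen 2 (rule 154): 111011100110110
Gen 3 (rule 109): 101110100111110
Gen 4 (rule 129): 000100000011100
Gen 5 (rule 158): 001110000111010
Gen 6 (rule 154): 011101001110001
Gen 7 (rule 109): 010111001010101
Gen 8 (rule 129): 000010000000000
Gen 9 (rule 158): 000111000000000
Gen 10 (rule 154): 001110100000000
Gen 11 (rule 109): 101011101111111
Gen 12 (rule 129): 000001000111110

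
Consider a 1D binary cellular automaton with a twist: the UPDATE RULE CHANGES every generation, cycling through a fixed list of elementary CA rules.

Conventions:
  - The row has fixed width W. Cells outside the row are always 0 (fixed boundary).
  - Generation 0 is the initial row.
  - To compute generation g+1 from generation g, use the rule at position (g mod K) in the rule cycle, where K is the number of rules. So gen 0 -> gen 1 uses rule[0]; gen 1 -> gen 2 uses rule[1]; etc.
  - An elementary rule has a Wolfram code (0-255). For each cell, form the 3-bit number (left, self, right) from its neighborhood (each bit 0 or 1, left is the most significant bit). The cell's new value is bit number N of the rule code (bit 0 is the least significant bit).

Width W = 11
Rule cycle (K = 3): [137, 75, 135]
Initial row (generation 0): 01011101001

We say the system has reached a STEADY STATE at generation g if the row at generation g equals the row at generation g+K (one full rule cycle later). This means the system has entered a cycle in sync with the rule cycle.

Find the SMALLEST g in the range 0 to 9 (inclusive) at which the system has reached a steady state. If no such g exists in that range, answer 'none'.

Gen 0: 01011101001
Gen 1 (rule 137): 00011000000
Gen 2 (rule 75): 11111011111
Gen 3 (rule 135): 01110001110
Gen 4 (rule 137): 01100101100
Gen 5 (rule 75): 11101001101
Gen 6 (rule 135): 01001010001
Gen 7 (rule 137): 00000000100
Gen 8 (rule 75): 11111111001
Gen 9 (rule 135): 01111110011
Gen 10 (rule 137): 01111100010
Gen 11 (rule 75): 11000101100
Gen 12 (rule 135): 00011100001

Answer: none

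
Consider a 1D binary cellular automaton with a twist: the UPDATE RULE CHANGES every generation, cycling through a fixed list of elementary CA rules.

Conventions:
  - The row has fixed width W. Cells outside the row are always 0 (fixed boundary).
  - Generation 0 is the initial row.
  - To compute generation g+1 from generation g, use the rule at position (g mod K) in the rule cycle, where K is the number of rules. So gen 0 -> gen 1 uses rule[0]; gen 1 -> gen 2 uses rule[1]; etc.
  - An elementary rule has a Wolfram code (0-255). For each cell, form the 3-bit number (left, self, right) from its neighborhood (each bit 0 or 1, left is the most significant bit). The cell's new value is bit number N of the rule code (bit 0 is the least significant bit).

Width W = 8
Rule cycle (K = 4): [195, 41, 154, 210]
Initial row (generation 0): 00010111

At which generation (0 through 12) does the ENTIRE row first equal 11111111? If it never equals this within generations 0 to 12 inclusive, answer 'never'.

Answer: never

Derivation:
Gen 0: 00010111
Gen 1 (rule 195): 11100011
Gen 2 (rule 41): 10001010
Gen 3 (rule 154): 01010001
Gen 4 (rule 210): 10001010
Gen 5 (rule 195): 00110000
Gen 6 (rule 41): 10100111
Gen 7 (rule 154): 00011110
Gen 8 (rule 210): 00101111
Gen 9 (rule 195): 11000111
Gen 10 (rule 41): 10010100
Gen 11 (rule 154): 01100010
Gen 12 (rule 210): 10110101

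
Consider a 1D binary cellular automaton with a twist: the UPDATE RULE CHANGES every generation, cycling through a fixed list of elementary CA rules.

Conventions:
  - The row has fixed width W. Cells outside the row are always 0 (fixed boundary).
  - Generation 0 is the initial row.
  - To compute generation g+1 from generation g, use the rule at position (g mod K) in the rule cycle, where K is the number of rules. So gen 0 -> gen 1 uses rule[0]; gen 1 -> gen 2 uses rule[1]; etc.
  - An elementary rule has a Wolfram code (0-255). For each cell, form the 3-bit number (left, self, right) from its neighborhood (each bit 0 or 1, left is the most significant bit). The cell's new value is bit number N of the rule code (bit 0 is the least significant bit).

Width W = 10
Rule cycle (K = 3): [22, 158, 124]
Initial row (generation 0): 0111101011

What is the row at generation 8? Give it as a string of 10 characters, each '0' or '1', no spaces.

Gen 0: 0111101011
Gen 1 (rule 22): 1000001000
Gen 2 (rule 158): 1100011100
Gen 3 (rule 124): 1110010110
Gen 4 (rule 22): 0001110001
Gen 5 (rule 158): 0011101011
Gen 6 (rule 124): 0010111111
Gen 7 (rule 22): 0110000000
Gen 8 (rule 158): 1101000000

Answer: 1101000000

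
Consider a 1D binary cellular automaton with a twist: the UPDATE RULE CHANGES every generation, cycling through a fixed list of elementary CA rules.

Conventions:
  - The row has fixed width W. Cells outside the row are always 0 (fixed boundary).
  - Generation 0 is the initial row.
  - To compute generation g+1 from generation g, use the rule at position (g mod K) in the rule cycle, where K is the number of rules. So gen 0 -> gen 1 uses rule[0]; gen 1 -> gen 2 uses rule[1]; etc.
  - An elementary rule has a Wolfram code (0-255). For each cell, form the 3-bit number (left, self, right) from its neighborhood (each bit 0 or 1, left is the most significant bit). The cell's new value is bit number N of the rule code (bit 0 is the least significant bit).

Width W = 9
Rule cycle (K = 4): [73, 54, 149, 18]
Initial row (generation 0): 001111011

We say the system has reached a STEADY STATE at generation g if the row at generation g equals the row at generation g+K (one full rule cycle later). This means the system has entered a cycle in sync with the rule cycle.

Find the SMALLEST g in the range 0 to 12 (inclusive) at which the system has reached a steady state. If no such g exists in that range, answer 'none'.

Gen 0: 001111011
Gen 1 (rule 73): 101001011
Gen 2 (rule 54): 111111100
Gen 3 (rule 149): 011111011
Gen 4 (rule 18): 100000000
Gen 5 (rule 73): 001111111
Gen 6 (rule 54): 010000000
Gen 7 (rule 149): 011111111
Gen 8 (rule 18): 100000000
Gen 9 (rule 73): 001111111
Gen 10 (rule 54): 010000000
Gen 11 (rule 149): 011111111
Gen 12 (rule 18): 100000000
Gen 13 (rule 73): 001111111
Gen 14 (rule 54): 010000000
Gen 15 (rule 149): 011111111
Gen 16 (rule 18): 100000000

Answer: 4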